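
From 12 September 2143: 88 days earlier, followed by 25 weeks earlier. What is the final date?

Subtracting 88 days from September 12, 2143:
Going back 12 days from September 12, 2143 reaches the end of the previous month; 88 − 12 = 76 left.
August 2143 has 31 days: 76 − 31 = 45 left.
July 2143 has 31 days: 45 − 31 = 14 left.
June 2143 has 30 days; 30 − 14 = 16 → June 16, 2143.
Counting back 25 weeks (= 175 days) from June 16, 2143:
Going back 16 days from June 16, 2143 reaches the end of the previous month; 175 − 16 = 159 left.
May 2143 has 31 days: 159 − 31 = 128 left.
April 2143 has 30 days: 128 − 30 = 98 left.
March 2143 has 31 days: 98 − 31 = 67 left.
February 2143 has 28 days (2143 is not a leap year): 67 − 28 = 39 left.
January 2143 has 31 days: 39 − 31 = 8 left.
December 2142 has 31 days; 31 − 8 = 23 → December 23, 2142.

December 23, 2142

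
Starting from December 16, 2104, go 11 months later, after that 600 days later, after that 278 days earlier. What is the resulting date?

October 4, 2106

Adding 11 months from December 16, 2104:
month 12 + 11 = 23, which is month 11 of year 2105 → November 2105.
Day 16 is valid in November, giving November 16, 2105.
Counting forward 600 days from November 16, 2105:
November has 30 days, so 30 − 16 = 14 days remain after November 16, 2105; 600 − 14 = 586 left.
December 2105 has 31 days: 586 − 31 = 555 left.
January 2106 has 31 days: 555 − 31 = 524 left.
February 2106 has 28 days (2106 is not a leap year): 524 − 28 = 496 left.
March 2106 has 31 days: 496 − 31 = 465 left.
April 2106 has 30 days: 465 − 30 = 435 left.
May 2106 has 31 days: 435 − 31 = 404 left.
June 2106 has 30 days: 404 − 30 = 374 left.
July 2106 has 31 days: 374 − 31 = 343 left.
August 2106 has 31 days: 343 − 31 = 312 left.
September 2106 has 30 days: 312 − 30 = 282 left.
October 2106 has 31 days: 282 − 31 = 251 left.
November 2106 has 30 days: 251 − 30 = 221 left.
December 2106 has 31 days: 221 − 31 = 190 left.
January 2107 has 31 days: 190 − 31 = 159 left.
February 2107 has 28 days (2107 is not a leap year): 159 − 28 = 131 left.
March 2107 has 31 days: 131 − 31 = 100 left.
April 2107 has 30 days: 100 − 30 = 70 left.
May 2107 has 31 days: 70 − 31 = 39 left.
June 2107 has 30 days: 39 − 30 = 9 left.
9 days into July 2107 → July 9, 2107.
Subtracting 278 days from July 9, 2107:
Going back 9 days from July 9, 2107 reaches the end of the previous month; 278 − 9 = 269 left.
June 2107 has 30 days: 269 − 30 = 239 left.
May 2107 has 31 days: 239 − 31 = 208 left.
April 2107 has 30 days: 208 − 30 = 178 left.
March 2107 has 31 days: 178 − 31 = 147 left.
February 2107 has 28 days (2107 is not a leap year): 147 − 28 = 119 left.
January 2107 has 31 days: 119 − 31 = 88 left.
December 2106 has 31 days: 88 − 31 = 57 left.
November 2106 has 30 days: 57 − 30 = 27 left.
October 2106 has 31 days; 31 − 27 = 4 → October 4, 2106.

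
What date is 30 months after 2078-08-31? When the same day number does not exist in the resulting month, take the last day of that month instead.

Adding 30 months from August 31, 2078.
month 8 + 30 = 38, which is month 2 of year 2081 → February 2081.
February 2081 has only 28 days (2081 is not a leap year — relevant if February), and the start was day 31, so the date clamps to February 28, 2081.

February 28, 2081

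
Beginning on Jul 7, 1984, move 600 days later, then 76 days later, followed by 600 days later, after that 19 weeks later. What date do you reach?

May 16, 1988

Advancing 600 days from July 7, 1984:
July has 31 days, so 31 − 7 = 24 days remain after July 7, 1984; 600 − 24 = 576 left.
August 1984 has 31 days: 576 − 31 = 545 left.
September 1984 has 30 days: 545 − 30 = 515 left.
October 1984 has 31 days: 515 − 31 = 484 left.
November 1984 has 30 days: 484 − 30 = 454 left.
December 1984 has 31 days: 454 − 31 = 423 left.
January 1985 has 31 days: 423 − 31 = 392 left.
February 1985 has 28 days (1985 is not a leap year): 392 − 28 = 364 left.
March 1985 has 31 days: 364 − 31 = 333 left.
April 1985 has 30 days: 333 − 30 = 303 left.
May 1985 has 31 days: 303 − 31 = 272 left.
June 1985 has 30 days: 272 − 30 = 242 left.
July 1985 has 31 days: 242 − 31 = 211 left.
August 1985 has 31 days: 211 − 31 = 180 left.
September 1985 has 30 days: 180 − 30 = 150 left.
October 1985 has 31 days: 150 − 31 = 119 left.
November 1985 has 30 days: 119 − 30 = 89 left.
December 1985 has 31 days: 89 − 31 = 58 left.
January 1986 has 31 days: 58 − 31 = 27 left.
27 days into February 1986 → February 27, 1986.
Advancing 76 days from February 27, 1986:
February has 28 days, so 28 − 27 = 1 day remains after February 27, 1986; 76 − 1 = 75 left.
March 1986 has 31 days: 75 − 31 = 44 left.
April 1986 has 30 days: 44 − 30 = 14 left.
14 days into May 1986 → May 14, 1986.
Counting forward 600 days from May 14, 1986:
May has 31 days, so 31 − 14 = 17 days remain after May 14, 1986; 600 − 17 = 583 left.
June 1986 has 30 days: 583 − 30 = 553 left.
July 1986 has 31 days: 553 − 31 = 522 left.
August 1986 has 31 days: 522 − 31 = 491 left.
September 1986 has 30 days: 491 − 30 = 461 left.
October 1986 has 31 days: 461 − 31 = 430 left.
November 1986 has 30 days: 430 − 30 = 400 left.
December 1986 has 31 days: 400 − 31 = 369 left.
January 1987 has 31 days: 369 − 31 = 338 left.
February 1987 has 28 days (1987 is not a leap year): 338 − 28 = 310 left.
March 1987 has 31 days: 310 − 31 = 279 left.
April 1987 has 30 days: 279 − 30 = 249 left.
May 1987 has 31 days: 249 − 31 = 218 left.
June 1987 has 30 days: 218 − 30 = 188 left.
July 1987 has 31 days: 188 − 31 = 157 left.
August 1987 has 31 days: 157 − 31 = 126 left.
September 1987 has 30 days: 126 − 30 = 96 left.
October 1987 has 31 days: 96 − 31 = 65 left.
November 1987 has 30 days: 65 − 30 = 35 left.
December 1987 has 31 days: 35 − 31 = 4 left.
4 days into January 1988 → January 4, 1988.
Adding 19 weeks (= 133 days) from January 4, 1988:
January has 31 days, so 31 − 4 = 27 days remain after January 4, 1988; 133 − 27 = 106 left.
February 1988 has 29 days (1988 is a leap year): 106 − 29 = 77 left.
March 1988 has 31 days: 77 − 31 = 46 left.
April 1988 has 30 days: 46 − 30 = 16 left.
16 days into May 1988 → May 16, 1988.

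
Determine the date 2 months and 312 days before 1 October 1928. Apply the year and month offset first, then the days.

September 24, 1927

Counting back 2 months and 312 days from October 1, 1928: first the month/year part, then the days.
month 10 − 2 = 8 → August 1928.
Day 1 is valid in August, giving August 1, 1928.
Now subtract 312 days from August 1, 1928.
Going back 1 day from August 1, 1928 reaches the end of the previous month; 312 − 1 = 311 left.
July 1928 has 31 days: 311 − 31 = 280 left.
June 1928 has 30 days: 280 − 30 = 250 left.
May 1928 has 31 days: 250 − 31 = 219 left.
April 1928 has 30 days: 219 − 30 = 189 left.
March 1928 has 31 days: 189 − 31 = 158 left.
February 1928 has 29 days (1928 is a leap year): 158 − 29 = 129 left.
January 1928 has 31 days: 129 − 31 = 98 left.
December 1927 has 31 days: 98 − 31 = 67 left.
November 1927 has 30 days: 67 − 30 = 37 left.
October 1927 has 31 days: 37 − 31 = 6 left.
September 1927 has 30 days; 30 − 6 = 24 → September 24, 1927.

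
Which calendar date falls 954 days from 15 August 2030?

Counting forward 954 days from August 15, 2030.
August has 31 days, so 31 − 15 = 16 days remain after August 15, 2030; 954 − 16 = 938 left.
September 2030 has 30 days: 938 − 30 = 908 left.
October 2030 has 31 days: 908 − 31 = 877 left.
November 2030 has 30 days: 877 − 30 = 847 left.
December 2030 has 31 days: 847 − 31 = 816 left.
January 2031 has 31 days: 816 − 31 = 785 left.
February 2031 has 28 days (2031 is not a leap year): 785 − 28 = 757 left.
March 2031 has 31 days: 757 − 31 = 726 left.
April 2031 has 30 days: 726 − 30 = 696 left.
May 2031 has 31 days: 696 − 31 = 665 left.
June 2031 has 30 days: 665 − 30 = 635 left.
July 2031 has 31 days: 635 − 31 = 604 left.
August 2031 has 31 days: 604 − 31 = 573 left.
September 2031 has 30 days: 573 − 30 = 543 left.
October 2031 has 31 days: 543 − 31 = 512 left.
November 2031 has 30 days: 512 − 30 = 482 left.
December 2031 has 31 days: 482 − 31 = 451 left.
January 2032 has 31 days: 451 − 31 = 420 left.
February 2032 has 29 days (2032 is a leap year): 420 − 29 = 391 left.
March 2032 has 31 days: 391 − 31 = 360 left.
April 2032 has 30 days: 360 − 30 = 330 left.
May 2032 has 31 days: 330 − 31 = 299 left.
June 2032 has 30 days: 299 − 30 = 269 left.
July 2032 has 31 days: 269 − 31 = 238 left.
August 2032 has 31 days: 238 − 31 = 207 left.
September 2032 has 30 days: 207 − 30 = 177 left.
October 2032 has 31 days: 177 − 31 = 146 left.
November 2032 has 30 days: 146 − 30 = 116 left.
December 2032 has 31 days: 116 − 31 = 85 left.
January 2033 has 31 days: 85 − 31 = 54 left.
February 2033 has 28 days (2033 is not a leap year): 54 − 28 = 26 left.
26 days into March 2033 → March 26, 2033.

March 26, 2033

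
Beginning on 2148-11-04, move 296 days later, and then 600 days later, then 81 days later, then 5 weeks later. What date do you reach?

Counting forward 296 days from November 4, 2148:
November has 30 days, so 30 − 4 = 26 days remain after November 4, 2148; 296 − 26 = 270 left.
December 2148 has 31 days: 270 − 31 = 239 left.
January 2149 has 31 days: 239 − 31 = 208 left.
February 2149 has 28 days (2149 is not a leap year): 208 − 28 = 180 left.
March 2149 has 31 days: 180 − 31 = 149 left.
April 2149 has 30 days: 149 − 30 = 119 left.
May 2149 has 31 days: 119 − 31 = 88 left.
June 2149 has 30 days: 88 − 30 = 58 left.
July 2149 has 31 days: 58 − 31 = 27 left.
27 days into August 2149 → August 27, 2149.
Counting forward 600 days from August 27, 2149:
August has 31 days, so 31 − 27 = 4 days remain after August 27, 2149; 600 − 4 = 596 left.
September 2149 has 30 days: 596 − 30 = 566 left.
October 2149 has 31 days: 566 − 31 = 535 left.
November 2149 has 30 days: 535 − 30 = 505 left.
December 2149 has 31 days: 505 − 31 = 474 left.
January 2150 has 31 days: 474 − 31 = 443 left.
February 2150 has 28 days (2150 is not a leap year): 443 − 28 = 415 left.
March 2150 has 31 days: 415 − 31 = 384 left.
April 2150 has 30 days: 384 − 30 = 354 left.
May 2150 has 31 days: 354 − 31 = 323 left.
June 2150 has 30 days: 323 − 30 = 293 left.
July 2150 has 31 days: 293 − 31 = 262 left.
August 2150 has 31 days: 262 − 31 = 231 left.
September 2150 has 30 days: 231 − 30 = 201 left.
October 2150 has 31 days: 201 − 31 = 170 left.
November 2150 has 30 days: 170 − 30 = 140 left.
December 2150 has 31 days: 140 − 31 = 109 left.
January 2151 has 31 days: 109 − 31 = 78 left.
February 2151 has 28 days (2151 is not a leap year): 78 − 28 = 50 left.
March 2151 has 31 days: 50 − 31 = 19 left.
19 days into April 2151 → April 19, 2151.
Advancing 81 days from April 19, 2151:
April has 30 days, so 30 − 19 = 11 days remain after April 19, 2151; 81 − 11 = 70 left.
May 2151 has 31 days: 70 − 31 = 39 left.
June 2151 has 30 days: 39 − 30 = 9 left.
9 days into July 2151 → July 9, 2151.
Counting forward 5 weeks (= 35 days) from July 9, 2151:
July has 31 days, so 31 − 9 = 22 days remain after July 9, 2151; 35 − 22 = 13 left.
13 days into August 2151 → August 13, 2151.

August 13, 2151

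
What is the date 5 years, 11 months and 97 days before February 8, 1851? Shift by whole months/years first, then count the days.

Subtracting 5 years, 11 months and 97 days from February 8, 1851: first the month/year part, then the days.
-5 years → 1846; month 2 − 11 = -9, which is month 3 of year 1845 → March 1845.
Day 8 is valid in March, giving March 8, 1845.
Now subtract 97 days from March 8, 1845.
Going back 8 days from March 8, 1845 reaches the end of the previous month; 97 − 8 = 89 left.
February 1845 has 28 days (1845 is not a leap year): 89 − 28 = 61 left.
January 1845 has 31 days: 61 − 31 = 30 left.
December 1844 has 31 days; 31 − 30 = 1 → December 1, 1844.

December 1, 1844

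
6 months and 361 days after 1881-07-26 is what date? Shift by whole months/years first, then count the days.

Advancing 6 months and 361 days from July 26, 1881: first the month/year part, then the days.
month 7 + 6 = 13, which is month 1 of year 1882 → January 1882.
Day 26 is valid in January, giving January 26, 1882.
Now add 361 days from January 26, 1882.
January has 31 days, so 31 − 26 = 5 days remain after January 26, 1882; 361 − 5 = 356 left.
February 1882 has 28 days (1882 is not a leap year): 356 − 28 = 328 left.
March 1882 has 31 days: 328 − 31 = 297 left.
April 1882 has 30 days: 297 − 30 = 267 left.
May 1882 has 31 days: 267 − 31 = 236 left.
June 1882 has 30 days: 236 − 30 = 206 left.
July 1882 has 31 days: 206 − 31 = 175 left.
August 1882 has 31 days: 175 − 31 = 144 left.
September 1882 has 30 days: 144 − 30 = 114 left.
October 1882 has 31 days: 114 − 31 = 83 left.
November 1882 has 30 days: 83 − 30 = 53 left.
December 1882 has 31 days: 53 − 31 = 22 left.
22 days into January 1883 → January 22, 1883.

January 22, 1883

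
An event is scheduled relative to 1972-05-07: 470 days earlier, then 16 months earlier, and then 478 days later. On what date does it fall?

January 14, 1971

Going back 470 days from May 7, 1972:
Going back 7 days from May 7, 1972 reaches the end of the previous month; 470 − 7 = 463 left.
April 1972 has 30 days: 463 − 30 = 433 left.
March 1972 has 31 days: 433 − 31 = 402 left.
February 1972 has 29 days (1972 is a leap year): 402 − 29 = 373 left.
January 1972 has 31 days: 373 − 31 = 342 left.
December 1971 has 31 days: 342 − 31 = 311 left.
November 1971 has 30 days: 311 − 30 = 281 left.
October 1971 has 31 days: 281 − 31 = 250 left.
September 1971 has 30 days: 250 − 30 = 220 left.
August 1971 has 31 days: 220 − 31 = 189 left.
July 1971 has 31 days: 189 − 31 = 158 left.
June 1971 has 30 days: 158 − 30 = 128 left.
May 1971 has 31 days: 128 − 31 = 97 left.
April 1971 has 30 days: 97 − 30 = 67 left.
March 1971 has 31 days: 67 − 31 = 36 left.
February 1971 has 28 days (1971 is not a leap year): 36 − 28 = 8 left.
January 1971 has 31 days; 31 − 8 = 23 → January 23, 1971.
Counting back 16 months from January 23, 1971:
month 1 − 16 = -15, which is month 9 of year 1969 → September 1969.
Day 23 is valid in September, giving September 23, 1969.
Counting forward 478 days from September 23, 1969:
September has 30 days, so 30 − 23 = 7 days remain after September 23, 1969; 478 − 7 = 471 left.
October 1969 has 31 days: 471 − 31 = 440 left.
November 1969 has 30 days: 440 − 30 = 410 left.
December 1969 has 31 days: 410 − 31 = 379 left.
January 1970 has 31 days: 379 − 31 = 348 left.
February 1970 has 28 days (1970 is not a leap year): 348 − 28 = 320 left.
March 1970 has 31 days: 320 − 31 = 289 left.
April 1970 has 30 days: 289 − 30 = 259 left.
May 1970 has 31 days: 259 − 31 = 228 left.
June 1970 has 30 days: 228 − 30 = 198 left.
July 1970 has 31 days: 198 − 31 = 167 left.
August 1970 has 31 days: 167 − 31 = 136 left.
September 1970 has 30 days: 136 − 30 = 106 left.
October 1970 has 31 days: 106 − 31 = 75 left.
November 1970 has 30 days: 75 − 30 = 45 left.
December 1970 has 31 days: 45 − 31 = 14 left.
14 days into January 1971 → January 14, 1971.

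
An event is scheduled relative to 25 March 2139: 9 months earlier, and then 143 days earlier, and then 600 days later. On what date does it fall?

September 25, 2139

Subtracting 9 months from March 25, 2139:
month 3 − 9 = -6, which is month 6 of year 2138 → June 2138.
Day 25 is valid in June, giving June 25, 2138.
Subtracting 143 days from June 25, 2138:
Going back 25 days from June 25, 2138 reaches the end of the previous month; 143 − 25 = 118 left.
May 2138 has 31 days: 118 − 31 = 87 left.
April 2138 has 30 days: 87 − 30 = 57 left.
March 2138 has 31 days: 57 − 31 = 26 left.
February 2138 has 28 days; 28 − 26 = 2 → February 2, 2138.
Adding 600 days from February 2, 2138:
February has 28 days, so 28 − 2 = 26 days remain after February 2, 2138; 600 − 26 = 574 left.
March 2138 has 31 days: 574 − 31 = 543 left.
April 2138 has 30 days: 543 − 30 = 513 left.
May 2138 has 31 days: 513 − 31 = 482 left.
June 2138 has 30 days: 482 − 30 = 452 left.
July 2138 has 31 days: 452 − 31 = 421 left.
August 2138 has 31 days: 421 − 31 = 390 left.
September 2138 has 30 days: 390 − 30 = 360 left.
October 2138 has 31 days: 360 − 31 = 329 left.
November 2138 has 30 days: 329 − 30 = 299 left.
December 2138 has 31 days: 299 − 31 = 268 left.
January 2139 has 31 days: 268 − 31 = 237 left.
February 2139 has 28 days (2139 is not a leap year): 237 − 28 = 209 left.
March 2139 has 31 days: 209 − 31 = 178 left.
April 2139 has 30 days: 178 − 30 = 148 left.
May 2139 has 31 days: 148 − 31 = 117 left.
June 2139 has 30 days: 117 − 30 = 87 left.
July 2139 has 31 days: 87 − 31 = 56 left.
August 2139 has 31 days: 56 − 31 = 25 left.
25 days into September 2139 → September 25, 2139.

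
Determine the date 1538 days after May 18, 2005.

August 3, 2009

Advancing 1538 days from May 18, 2005.
May has 31 days, so 31 − 18 = 13 days remain after May 18, 2005; 1538 − 13 = 1525 left.
June 2005 has 30 days: 1525 − 30 = 1495 left.
July 2005 has 31 days: 1495 − 31 = 1464 left.
August 2005 has 31 days: 1464 − 31 = 1433 left.
September 2005 has 30 days: 1433 − 30 = 1403 left.
October 2005 has 31 days: 1403 − 31 = 1372 left.
November 2005 has 30 days: 1372 − 30 = 1342 left.
December 2005 has 31 days: 1342 − 31 = 1311 left.
January 2006 has 31 days: 1311 − 31 = 1280 left.
February 2006 has 28 days (2006 is not a leap year): 1280 − 28 = 1252 left.
March 2006 has 31 days: 1252 − 31 = 1221 left.
April 2006 has 30 days: 1221 − 30 = 1191 left.
May 2006 has 31 days: 1191 − 31 = 1160 left.
June 2006 has 30 days: 1160 − 30 = 1130 left.
July 2006 has 31 days: 1130 − 31 = 1099 left.
August 2006 has 31 days: 1099 − 31 = 1068 left.
September 2006 has 30 days: 1068 − 30 = 1038 left.
October 2006 has 31 days: 1038 − 31 = 1007 left.
November 2006 has 30 days: 1007 − 30 = 977 left.
December 2006 has 31 days: 977 − 31 = 946 left.
January 2007 has 31 days: 946 − 31 = 915 left.
February 2007 has 28 days (2007 is not a leap year): 915 − 28 = 887 left.
March 2007 has 31 days: 887 − 31 = 856 left.
April 2007 has 30 days: 856 − 30 = 826 left.
May 2007 has 31 days: 826 − 31 = 795 left.
June 2007 has 30 days: 795 − 30 = 765 left.
July 2007 has 31 days: 765 − 31 = 734 left.
August 2007 has 31 days: 734 − 31 = 703 left.
September 2007 has 30 days: 703 − 30 = 673 left.
October 2007 has 31 days: 673 − 31 = 642 left.
November 2007 has 30 days: 642 − 30 = 612 left.
December 2007 has 31 days: 612 − 31 = 581 left.
January 2008 has 31 days: 581 − 31 = 550 left.
February 2008 has 29 days (2008 is a leap year): 550 − 29 = 521 left.
March 2008 has 31 days: 521 − 31 = 490 left.
April 2008 has 30 days: 490 − 30 = 460 left.
May 2008 has 31 days: 460 − 31 = 429 left.
June 2008 has 30 days: 429 − 30 = 399 left.
July 2008 has 31 days: 399 − 31 = 368 left.
August 2008 has 31 days: 368 − 31 = 337 left.
September 2008 has 30 days: 337 − 30 = 307 left.
October 2008 has 31 days: 307 − 31 = 276 left.
November 2008 has 30 days: 276 − 30 = 246 left.
December 2008 has 31 days: 246 − 31 = 215 left.
January 2009 has 31 days: 215 − 31 = 184 left.
February 2009 has 28 days (2009 is not a leap year): 184 − 28 = 156 left.
March 2009 has 31 days: 156 − 31 = 125 left.
April 2009 has 30 days: 125 − 30 = 95 left.
May 2009 has 31 days: 95 − 31 = 64 left.
June 2009 has 30 days: 64 − 30 = 34 left.
July 2009 has 31 days: 34 − 31 = 3 left.
3 days into August 2009 → August 3, 2009.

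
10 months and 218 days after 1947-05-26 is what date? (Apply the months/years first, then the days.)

October 30, 1948

Advancing 10 months and 218 days from May 26, 1947: first the month/year part, then the days.
month 5 + 10 = 15, which is month 3 of year 1948 → March 1948.
Day 26 is valid in March, giving March 26, 1948.
Now add 218 days from March 26, 1948.
March has 31 days, so 31 − 26 = 5 days remain after March 26, 1948; 218 − 5 = 213 left.
April 1948 has 30 days: 213 − 30 = 183 left.
May 1948 has 31 days: 183 − 31 = 152 left.
June 1948 has 30 days: 152 − 30 = 122 left.
July 1948 has 31 days: 122 − 31 = 91 left.
August 1948 has 31 days: 91 − 31 = 60 left.
September 1948 has 30 days: 60 − 30 = 30 left.
30 days into October 1948 → October 30, 1948.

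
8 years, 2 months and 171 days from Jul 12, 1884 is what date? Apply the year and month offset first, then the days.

March 2, 1893

Counting forward 8 years, 2 months and 171 days from July 12, 1884: first the month/year part, then the days.
+8 years → 1892; month 7 + 2 = 9 → September 1892.
Day 12 is valid in September, giving September 12, 1892.
Now add 171 days from September 12, 1892.
September has 30 days, so 30 − 12 = 18 days remain after September 12, 1892; 171 − 18 = 153 left.
October 1892 has 31 days: 153 − 31 = 122 left.
November 1892 has 30 days: 122 − 30 = 92 left.
December 1892 has 31 days: 92 − 31 = 61 left.
January 1893 has 31 days: 61 − 31 = 30 left.
February 1893 has 28 days (1893 is not a leap year): 30 − 28 = 2 left.
2 days into March 1893 → March 2, 1893.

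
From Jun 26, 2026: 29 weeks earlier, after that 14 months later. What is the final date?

Subtracting 29 weeks (= 203 days) from June 26, 2026:
Going back 26 days from June 26, 2026 reaches the end of the previous month; 203 − 26 = 177 left.
May 2026 has 31 days: 177 − 31 = 146 left.
April 2026 has 30 days: 146 − 30 = 116 left.
March 2026 has 31 days: 116 − 31 = 85 left.
February 2026 has 28 days (2026 is not a leap year): 85 − 28 = 57 left.
January 2026 has 31 days: 57 − 31 = 26 left.
December 2025 has 31 days; 31 − 26 = 5 → December 5, 2025.
Counting forward 14 months from December 5, 2025:
month 12 + 14 = 26, which is month 2 of year 2027 → February 2027.
Day 5 is valid in February, giving February 5, 2027.

February 5, 2027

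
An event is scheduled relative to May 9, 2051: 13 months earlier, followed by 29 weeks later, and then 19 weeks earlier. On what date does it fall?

June 18, 2050

Counting back 13 months from May 9, 2051:
month 5 − 13 = -8, which is month 4 of year 2050 → April 2050.
Day 9 is valid in April, giving April 9, 2050.
Adding 29 weeks (= 203 days) from April 9, 2050:
April has 30 days, so 30 − 9 = 21 days remain after April 9, 2050; 203 − 21 = 182 left.
May 2050 has 31 days: 182 − 31 = 151 left.
June 2050 has 30 days: 151 − 30 = 121 left.
July 2050 has 31 days: 121 − 31 = 90 left.
August 2050 has 31 days: 90 − 31 = 59 left.
September 2050 has 30 days: 59 − 30 = 29 left.
29 days into October 2050 → October 29, 2050.
Counting back 19 weeks (= 133 days) from October 29, 2050:
Going back 29 days from October 29, 2050 reaches the end of the previous month; 133 − 29 = 104 left.
September 2050 has 30 days: 104 − 30 = 74 left.
August 2050 has 31 days: 74 − 31 = 43 left.
July 2050 has 31 days: 43 − 31 = 12 left.
June 2050 has 30 days; 30 − 12 = 18 → June 18, 2050.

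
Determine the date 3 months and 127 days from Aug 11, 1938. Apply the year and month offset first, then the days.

March 18, 1939

Counting forward 3 months and 127 days from August 11, 1938: first the month/year part, then the days.
month 8 + 3 = 11 → November 1938.
Day 11 is valid in November, giving November 11, 1938.
Now add 127 days from November 11, 1938.
November has 30 days, so 30 − 11 = 19 days remain after November 11, 1938; 127 − 19 = 108 left.
December 1938 has 31 days: 108 − 31 = 77 left.
January 1939 has 31 days: 77 − 31 = 46 left.
February 1939 has 28 days (1939 is not a leap year): 46 − 28 = 18 left.
18 days into March 1939 → March 18, 1939.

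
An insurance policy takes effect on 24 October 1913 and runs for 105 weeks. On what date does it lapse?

Counting forward 105 weeks = 735 days from October 24, 1913.
October has 31 days, so 31 − 24 = 7 days remain after October 24, 1913; 735 − 7 = 728 left.
November 1913 has 30 days: 728 − 30 = 698 left.
December 1913 has 31 days: 698 − 31 = 667 left.
January 1914 has 31 days: 667 − 31 = 636 left.
February 1914 has 28 days (1914 is not a leap year): 636 − 28 = 608 left.
March 1914 has 31 days: 608 − 31 = 577 left.
April 1914 has 30 days: 577 − 30 = 547 left.
May 1914 has 31 days: 547 − 31 = 516 left.
June 1914 has 30 days: 516 − 30 = 486 left.
July 1914 has 31 days: 486 − 31 = 455 left.
August 1914 has 31 days: 455 − 31 = 424 left.
September 1914 has 30 days: 424 − 30 = 394 left.
October 1914 has 31 days: 394 − 31 = 363 left.
November 1914 has 30 days: 363 − 30 = 333 left.
December 1914 has 31 days: 333 − 31 = 302 left.
January 1915 has 31 days: 302 − 31 = 271 left.
February 1915 has 28 days (1915 is not a leap year): 271 − 28 = 243 left.
March 1915 has 31 days: 243 − 31 = 212 left.
April 1915 has 30 days: 212 − 30 = 182 left.
May 1915 has 31 days: 182 − 31 = 151 left.
June 1915 has 30 days: 151 − 30 = 121 left.
July 1915 has 31 days: 121 − 31 = 90 left.
August 1915 has 31 days: 90 − 31 = 59 left.
September 1915 has 30 days: 59 − 30 = 29 left.
29 days into October 1915 → October 29, 1915.

October 29, 1915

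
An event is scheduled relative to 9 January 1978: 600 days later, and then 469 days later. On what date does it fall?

Counting forward 600 days from January 9, 1978:
January has 31 days, so 31 − 9 = 22 days remain after January 9, 1978; 600 − 22 = 578 left.
February 1978 has 28 days (1978 is not a leap year): 578 − 28 = 550 left.
March 1978 has 31 days: 550 − 31 = 519 left.
April 1978 has 30 days: 519 − 30 = 489 left.
May 1978 has 31 days: 489 − 31 = 458 left.
June 1978 has 30 days: 458 − 30 = 428 left.
July 1978 has 31 days: 428 − 31 = 397 left.
August 1978 has 31 days: 397 − 31 = 366 left.
September 1978 has 30 days: 366 − 30 = 336 left.
October 1978 has 31 days: 336 − 31 = 305 left.
November 1978 has 30 days: 305 − 30 = 275 left.
December 1978 has 31 days: 275 − 31 = 244 left.
January 1979 has 31 days: 244 − 31 = 213 left.
February 1979 has 28 days (1979 is not a leap year): 213 − 28 = 185 left.
March 1979 has 31 days: 185 − 31 = 154 left.
April 1979 has 30 days: 154 − 30 = 124 left.
May 1979 has 31 days: 124 − 31 = 93 left.
June 1979 has 30 days: 93 − 30 = 63 left.
July 1979 has 31 days: 63 − 31 = 32 left.
August 1979 has 31 days: 32 − 31 = 1 left.
1 day into September 1979 → September 1, 1979.
Advancing 469 days from September 1, 1979:
September has 30 days, so 30 − 1 = 29 days remain after September 1, 1979; 469 − 29 = 440 left.
October 1979 has 31 days: 440 − 31 = 409 left.
November 1979 has 30 days: 409 − 30 = 379 left.
December 1979 has 31 days: 379 − 31 = 348 left.
January 1980 has 31 days: 348 − 31 = 317 left.
February 1980 has 29 days (1980 is a leap year): 317 − 29 = 288 left.
March 1980 has 31 days: 288 − 31 = 257 left.
April 1980 has 30 days: 257 − 30 = 227 left.
May 1980 has 31 days: 227 − 31 = 196 left.
June 1980 has 30 days: 196 − 30 = 166 left.
July 1980 has 31 days: 166 − 31 = 135 left.
August 1980 has 31 days: 135 − 31 = 104 left.
September 1980 has 30 days: 104 − 30 = 74 left.
October 1980 has 31 days: 74 − 31 = 43 left.
November 1980 has 30 days: 43 − 30 = 13 left.
13 days into December 1980 → December 13, 1980.

December 13, 1980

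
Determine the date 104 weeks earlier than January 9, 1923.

Going back 104 weeks = 728 days from January 9, 1923.
Going back 9 days from January 9, 1923 reaches the end of the previous month; 728 − 9 = 719 left.
December 1922 has 31 days: 719 − 31 = 688 left.
November 1922 has 30 days: 688 − 30 = 658 left.
October 1922 has 31 days: 658 − 31 = 627 left.
September 1922 has 30 days: 627 − 30 = 597 left.
August 1922 has 31 days: 597 − 31 = 566 left.
July 1922 has 31 days: 566 − 31 = 535 left.
June 1922 has 30 days: 535 − 30 = 505 left.
May 1922 has 31 days: 505 − 31 = 474 left.
April 1922 has 30 days: 474 − 30 = 444 left.
March 1922 has 31 days: 444 − 31 = 413 left.
February 1922 has 28 days (1922 is not a leap year): 413 − 28 = 385 left.
January 1922 has 31 days: 385 − 31 = 354 left.
December 1921 has 31 days: 354 − 31 = 323 left.
November 1921 has 30 days: 323 − 30 = 293 left.
October 1921 has 31 days: 293 − 31 = 262 left.
September 1921 has 30 days: 262 − 30 = 232 left.
August 1921 has 31 days: 232 − 31 = 201 left.
July 1921 has 31 days: 201 − 31 = 170 left.
June 1921 has 30 days: 170 − 30 = 140 left.
May 1921 has 31 days: 140 − 31 = 109 left.
April 1921 has 30 days: 109 − 30 = 79 left.
March 1921 has 31 days: 79 − 31 = 48 left.
February 1921 has 28 days (1921 is not a leap year): 48 − 28 = 20 left.
January 1921 has 31 days; 31 − 20 = 11 → January 11, 1921.

January 11, 1921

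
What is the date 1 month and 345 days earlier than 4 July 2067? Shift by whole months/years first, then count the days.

Going back 1 month and 345 days from July 4, 2067: first the month/year part, then the days.
month 7 − 1 = 6 → June 2067.
Day 4 is valid in June, giving June 4, 2067.
Now subtract 345 days from June 4, 2067.
Going back 4 days from June 4, 2067 reaches the end of the previous month; 345 − 4 = 341 left.
May 2067 has 31 days: 341 − 31 = 310 left.
April 2067 has 30 days: 310 − 30 = 280 left.
March 2067 has 31 days: 280 − 31 = 249 left.
February 2067 has 28 days (2067 is not a leap year): 249 − 28 = 221 left.
January 2067 has 31 days: 221 − 31 = 190 left.
December 2066 has 31 days: 190 − 31 = 159 left.
November 2066 has 30 days: 159 − 30 = 129 left.
October 2066 has 31 days: 129 − 31 = 98 left.
September 2066 has 30 days: 98 − 30 = 68 left.
August 2066 has 31 days: 68 − 31 = 37 left.
July 2066 has 31 days: 37 − 31 = 6 left.
June 2066 has 30 days; 30 − 6 = 24 → June 24, 2066.

June 24, 2066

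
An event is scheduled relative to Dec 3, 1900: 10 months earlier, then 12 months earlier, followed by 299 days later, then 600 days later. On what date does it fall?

Counting back 10 months from December 3, 1900:
month 12 − 10 = 2 → February 1900.
Day 3 is valid in February, giving February 3, 1900.
Going back 12 months from February 3, 1900:
month 2 − 12 = -10, which is month 2 of year 1899 → February 1899.
Day 3 is valid in February, giving February 3, 1899.
Counting forward 299 days from February 3, 1899:
February has 28 days, so 28 − 3 = 25 days remain after February 3, 1899; 299 − 25 = 274 left.
March 1899 has 31 days: 274 − 31 = 243 left.
April 1899 has 30 days: 243 − 30 = 213 left.
May 1899 has 31 days: 213 − 31 = 182 left.
June 1899 has 30 days: 182 − 30 = 152 left.
July 1899 has 31 days: 152 − 31 = 121 left.
August 1899 has 31 days: 121 − 31 = 90 left.
September 1899 has 30 days: 90 − 30 = 60 left.
October 1899 has 31 days: 60 − 31 = 29 left.
29 days into November 1899 → November 29, 1899.
Advancing 600 days from November 29, 1899:
November has 30 days, so 30 − 29 = 1 day remains after November 29, 1899; 600 − 1 = 599 left.
December 1899 has 31 days: 599 − 31 = 568 left.
January 1900 has 31 days: 568 − 31 = 537 left.
February 1900 has 28 days (1900 is not a leap year (divisible by 100 but not 400)): 537 − 28 = 509 left.
March 1900 has 31 days: 509 − 31 = 478 left.
April 1900 has 30 days: 478 − 30 = 448 left.
May 1900 has 31 days: 448 − 31 = 417 left.
June 1900 has 30 days: 417 − 30 = 387 left.
July 1900 has 31 days: 387 − 31 = 356 left.
August 1900 has 31 days: 356 − 31 = 325 left.
September 1900 has 30 days: 325 − 30 = 295 left.
October 1900 has 31 days: 295 − 31 = 264 left.
November 1900 has 30 days: 264 − 30 = 234 left.
December 1900 has 31 days: 234 − 31 = 203 left.
January 1901 has 31 days: 203 − 31 = 172 left.
February 1901 has 28 days (1901 is not a leap year): 172 − 28 = 144 left.
March 1901 has 31 days: 144 − 31 = 113 left.
April 1901 has 30 days: 113 − 30 = 83 left.
May 1901 has 31 days: 83 − 31 = 52 left.
June 1901 has 30 days: 52 − 30 = 22 left.
22 days into July 1901 → July 22, 1901.

July 22, 1901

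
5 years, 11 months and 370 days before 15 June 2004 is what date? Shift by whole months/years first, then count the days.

July 10, 1997

Counting back 5 years, 11 months and 370 days from June 15, 2004: first the month/year part, then the days.
-5 years → 1999; month 6 − 11 = -5, which is month 7 of year 1998 → July 1998.
Day 15 is valid in July, giving July 15, 1998.
Now subtract 370 days from July 15, 1998.
Going back 15 days from July 15, 1998 reaches the end of the previous month; 370 − 15 = 355 left.
June 1998 has 30 days: 355 − 30 = 325 left.
May 1998 has 31 days: 325 − 31 = 294 left.
April 1998 has 30 days: 294 − 30 = 264 left.
March 1998 has 31 days: 264 − 31 = 233 left.
February 1998 has 28 days (1998 is not a leap year): 233 − 28 = 205 left.
January 1998 has 31 days: 205 − 31 = 174 left.
December 1997 has 31 days: 174 − 31 = 143 left.
November 1997 has 30 days: 143 − 30 = 113 left.
October 1997 has 31 days: 113 − 31 = 82 left.
September 1997 has 30 days: 82 − 30 = 52 left.
August 1997 has 31 days: 52 − 31 = 21 left.
July 1997 has 31 days; 31 − 21 = 10 → July 10, 1997.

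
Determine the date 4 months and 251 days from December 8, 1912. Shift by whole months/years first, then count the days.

December 15, 1913

Counting forward 4 months and 251 days from December 8, 1912: first the month/year part, then the days.
month 12 + 4 = 16, which is month 4 of year 1913 → April 1913.
Day 8 is valid in April, giving April 8, 1913.
Now add 251 days from April 8, 1913.
April has 30 days, so 30 − 8 = 22 days remain after April 8, 1913; 251 − 22 = 229 left.
May 1913 has 31 days: 229 − 31 = 198 left.
June 1913 has 30 days: 198 − 30 = 168 left.
July 1913 has 31 days: 168 − 31 = 137 left.
August 1913 has 31 days: 137 − 31 = 106 left.
September 1913 has 30 days: 106 − 30 = 76 left.
October 1913 has 31 days: 76 − 31 = 45 left.
November 1913 has 30 days: 45 − 30 = 15 left.
15 days into December 1913 → December 15, 1913.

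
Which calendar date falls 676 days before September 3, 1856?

October 28, 1854

Subtracting 676 days from September 3, 1856.
Going back 3 days from September 3, 1856 reaches the end of the previous month; 676 − 3 = 673 left.
August 1856 has 31 days: 673 − 31 = 642 left.
July 1856 has 31 days: 642 − 31 = 611 left.
June 1856 has 30 days: 611 − 30 = 581 left.
May 1856 has 31 days: 581 − 31 = 550 left.
April 1856 has 30 days: 550 − 30 = 520 left.
March 1856 has 31 days: 520 − 31 = 489 left.
February 1856 has 29 days (1856 is a leap year): 489 − 29 = 460 left.
January 1856 has 31 days: 460 − 31 = 429 left.
December 1855 has 31 days: 429 − 31 = 398 left.
November 1855 has 30 days: 398 − 30 = 368 left.
October 1855 has 31 days: 368 − 31 = 337 left.
September 1855 has 30 days: 337 − 30 = 307 left.
August 1855 has 31 days: 307 − 31 = 276 left.
July 1855 has 31 days: 276 − 31 = 245 left.
June 1855 has 30 days: 245 − 30 = 215 left.
May 1855 has 31 days: 215 − 31 = 184 left.
April 1855 has 30 days: 184 − 30 = 154 left.
March 1855 has 31 days: 154 − 31 = 123 left.
February 1855 has 28 days (1855 is not a leap year): 123 − 28 = 95 left.
January 1855 has 31 days: 95 − 31 = 64 left.
December 1854 has 31 days: 64 − 31 = 33 left.
November 1854 has 30 days: 33 − 30 = 3 left.
October 1854 has 31 days; 31 − 3 = 28 → October 28, 1854.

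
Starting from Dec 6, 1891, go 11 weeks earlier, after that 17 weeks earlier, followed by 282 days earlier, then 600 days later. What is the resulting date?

Going back 11 weeks (= 77 days) from December 6, 1891:
Going back 6 days from December 6, 1891 reaches the end of the previous month; 77 − 6 = 71 left.
November 1891 has 30 days: 71 − 30 = 41 left.
October 1891 has 31 days: 41 − 31 = 10 left.
September 1891 has 30 days; 30 − 10 = 20 → September 20, 1891.
Going back 17 weeks (= 119 days) from September 20, 1891:
Going back 20 days from September 20, 1891 reaches the end of the previous month; 119 − 20 = 99 left.
August 1891 has 31 days: 99 − 31 = 68 left.
July 1891 has 31 days: 68 − 31 = 37 left.
June 1891 has 30 days: 37 − 30 = 7 left.
May 1891 has 31 days; 31 − 7 = 24 → May 24, 1891.
Subtracting 282 days from May 24, 1891:
Going back 24 days from May 24, 1891 reaches the end of the previous month; 282 − 24 = 258 left.
April 1891 has 30 days: 258 − 30 = 228 left.
March 1891 has 31 days: 228 − 31 = 197 left.
February 1891 has 28 days (1891 is not a leap year): 197 − 28 = 169 left.
January 1891 has 31 days: 169 − 31 = 138 left.
December 1890 has 31 days: 138 − 31 = 107 left.
November 1890 has 30 days: 107 − 30 = 77 left.
October 1890 has 31 days: 77 − 31 = 46 left.
September 1890 has 30 days: 46 − 30 = 16 left.
August 1890 has 31 days; 31 − 16 = 15 → August 15, 1890.
Advancing 600 days from August 15, 1890:
August has 31 days, so 31 − 15 = 16 days remain after August 15, 1890; 600 − 16 = 584 left.
September 1890 has 30 days: 584 − 30 = 554 left.
October 1890 has 31 days: 554 − 31 = 523 left.
November 1890 has 30 days: 523 − 30 = 493 left.
December 1890 has 31 days: 493 − 31 = 462 left.
January 1891 has 31 days: 462 − 31 = 431 left.
February 1891 has 28 days (1891 is not a leap year): 431 − 28 = 403 left.
March 1891 has 31 days: 403 − 31 = 372 left.
April 1891 has 30 days: 372 − 30 = 342 left.
May 1891 has 31 days: 342 − 31 = 311 left.
June 1891 has 30 days: 311 − 30 = 281 left.
July 1891 has 31 days: 281 − 31 = 250 left.
August 1891 has 31 days: 250 − 31 = 219 left.
September 1891 has 30 days: 219 − 30 = 189 left.
October 1891 has 31 days: 189 − 31 = 158 left.
November 1891 has 30 days: 158 − 30 = 128 left.
December 1891 has 31 days: 128 − 31 = 97 left.
January 1892 has 31 days: 97 − 31 = 66 left.
February 1892 has 29 days (1892 is a leap year): 66 − 29 = 37 left.
March 1892 has 31 days: 37 − 31 = 6 left.
6 days into April 1892 → April 6, 1892.

April 6, 1892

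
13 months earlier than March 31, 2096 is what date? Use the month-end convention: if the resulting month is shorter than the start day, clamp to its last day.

February 28, 2095

Going back 13 months from March 31, 2096.
month 3 − 13 = -10, which is month 2 of year 2095 → February 2095.
February 2095 has only 28 days (2095 is not a leap year — relevant if February), and the start was day 31, so the date clamps to February 28, 2095.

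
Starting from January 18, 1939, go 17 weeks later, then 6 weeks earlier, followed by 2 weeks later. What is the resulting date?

Counting forward 17 weeks (= 119 days) from January 18, 1939:
January has 31 days, so 31 − 18 = 13 days remain after January 18, 1939; 119 − 13 = 106 left.
February 1939 has 28 days (1939 is not a leap year): 106 − 28 = 78 left.
March 1939 has 31 days: 78 − 31 = 47 left.
April 1939 has 30 days: 47 − 30 = 17 left.
17 days into May 1939 → May 17, 1939.
Subtracting 6 weeks (= 42 days) from May 17, 1939:
Going back 17 days from May 17, 1939 reaches the end of the previous month; 42 − 17 = 25 left.
April 1939 has 30 days; 30 − 25 = 5 → April 5, 1939.
Advancing 2 weeks (= 14 days) from April 5, 1939:
April has 30 days; 5 + 14 = 19, still in April.

April 19, 1939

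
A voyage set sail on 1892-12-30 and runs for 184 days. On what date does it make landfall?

Adding 184 days from December 30, 1892.
December has 31 days, so 31 − 30 = 1 day remains after December 30, 1892; 184 − 1 = 183 left.
January 1893 has 31 days: 183 − 31 = 152 left.
February 1893 has 28 days (1893 is not a leap year): 152 − 28 = 124 left.
March 1893 has 31 days: 124 − 31 = 93 left.
April 1893 has 30 days: 93 − 30 = 63 left.
May 1893 has 31 days: 63 − 31 = 32 left.
June 1893 has 30 days: 32 − 30 = 2 left.
2 days into July 1893 → July 2, 1893.

July 2, 1893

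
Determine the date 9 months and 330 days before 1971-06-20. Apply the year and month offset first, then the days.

Subtracting 9 months and 330 days from June 20, 1971: first the month/year part, then the days.
month 6 − 9 = -3, which is month 9 of year 1970 → September 1970.
Day 20 is valid in September, giving September 20, 1970.
Now subtract 330 days from September 20, 1970.
Going back 20 days from September 20, 1970 reaches the end of the previous month; 330 − 20 = 310 left.
August 1970 has 31 days: 310 − 31 = 279 left.
July 1970 has 31 days: 279 − 31 = 248 left.
June 1970 has 30 days: 248 − 30 = 218 left.
May 1970 has 31 days: 218 − 31 = 187 left.
April 1970 has 30 days: 187 − 30 = 157 left.
March 1970 has 31 days: 157 − 31 = 126 left.
February 1970 has 28 days (1970 is not a leap year): 126 − 28 = 98 left.
January 1970 has 31 days: 98 − 31 = 67 left.
December 1969 has 31 days: 67 − 31 = 36 left.
November 1969 has 30 days: 36 − 30 = 6 left.
October 1969 has 31 days; 31 − 6 = 25 → October 25, 1969.

October 25, 1969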